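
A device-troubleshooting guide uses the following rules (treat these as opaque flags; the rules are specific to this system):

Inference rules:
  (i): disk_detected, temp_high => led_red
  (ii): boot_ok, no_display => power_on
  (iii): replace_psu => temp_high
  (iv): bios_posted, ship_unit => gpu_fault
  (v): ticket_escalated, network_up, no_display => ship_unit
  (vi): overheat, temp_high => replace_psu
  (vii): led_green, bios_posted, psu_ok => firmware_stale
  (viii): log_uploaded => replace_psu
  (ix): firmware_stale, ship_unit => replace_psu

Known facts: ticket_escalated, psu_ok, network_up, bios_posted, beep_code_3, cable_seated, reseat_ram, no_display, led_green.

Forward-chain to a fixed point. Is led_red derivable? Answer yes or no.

no

Round 1: (v) [ticket_escalated, network_up, no_display => ship_unit]; (vii) [led_green, bios_posted, psu_ok => firmware_stale]. Adds ship_unit, firmware_stale.
Round 2: (iv) [bios_posted, ship_unit => gpu_fault]; (ix) [firmware_stale, ship_unit => replace_psu]. Adds gpu_fault, replace_psu.
Round 3: (iii) [replace_psu => temp_high]. Adds temp_high.
Fixed point reached. led_red is concluded only by (i); (i) needs disk_detected (never derived).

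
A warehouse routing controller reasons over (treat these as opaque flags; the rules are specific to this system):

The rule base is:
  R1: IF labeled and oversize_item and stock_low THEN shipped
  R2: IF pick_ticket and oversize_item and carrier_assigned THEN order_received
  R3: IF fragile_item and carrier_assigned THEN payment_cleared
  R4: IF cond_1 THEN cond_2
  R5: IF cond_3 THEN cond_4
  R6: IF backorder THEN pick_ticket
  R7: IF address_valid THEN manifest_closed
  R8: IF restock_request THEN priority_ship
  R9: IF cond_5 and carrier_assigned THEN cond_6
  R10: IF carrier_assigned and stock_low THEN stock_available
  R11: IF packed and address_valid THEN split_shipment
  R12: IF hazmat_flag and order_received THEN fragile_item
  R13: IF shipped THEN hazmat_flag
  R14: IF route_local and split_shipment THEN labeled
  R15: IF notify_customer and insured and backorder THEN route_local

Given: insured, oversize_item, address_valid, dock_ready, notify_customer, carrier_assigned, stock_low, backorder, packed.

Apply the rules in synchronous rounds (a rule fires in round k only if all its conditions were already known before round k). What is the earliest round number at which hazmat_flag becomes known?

Round 1 fires R6, R7, R10, R11, R15, giving pick_ticket, manifest_closed, stock_available, split_shipment, route_local.
Round 2 fires R2, R14, giving order_received, labeled.
Round 3 fires R1, giving shipped.
Round 4 fires R13, giving hazmat_flag.
hazmat_flag first appears in round 4.

4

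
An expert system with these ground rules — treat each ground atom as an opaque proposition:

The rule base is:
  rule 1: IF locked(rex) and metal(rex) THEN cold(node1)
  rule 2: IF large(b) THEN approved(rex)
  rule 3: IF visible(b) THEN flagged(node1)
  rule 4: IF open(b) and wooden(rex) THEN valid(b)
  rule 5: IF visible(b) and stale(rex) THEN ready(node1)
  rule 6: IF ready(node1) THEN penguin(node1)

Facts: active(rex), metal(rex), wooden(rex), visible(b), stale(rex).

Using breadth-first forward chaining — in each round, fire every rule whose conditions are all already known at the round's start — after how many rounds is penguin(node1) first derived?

Round 1 — rule 3, rule 5, derive flagged(node1), ready(node1).
Round 2 — rule 6, derive penguin(node1).
penguin(node1) first appears in round 2.

2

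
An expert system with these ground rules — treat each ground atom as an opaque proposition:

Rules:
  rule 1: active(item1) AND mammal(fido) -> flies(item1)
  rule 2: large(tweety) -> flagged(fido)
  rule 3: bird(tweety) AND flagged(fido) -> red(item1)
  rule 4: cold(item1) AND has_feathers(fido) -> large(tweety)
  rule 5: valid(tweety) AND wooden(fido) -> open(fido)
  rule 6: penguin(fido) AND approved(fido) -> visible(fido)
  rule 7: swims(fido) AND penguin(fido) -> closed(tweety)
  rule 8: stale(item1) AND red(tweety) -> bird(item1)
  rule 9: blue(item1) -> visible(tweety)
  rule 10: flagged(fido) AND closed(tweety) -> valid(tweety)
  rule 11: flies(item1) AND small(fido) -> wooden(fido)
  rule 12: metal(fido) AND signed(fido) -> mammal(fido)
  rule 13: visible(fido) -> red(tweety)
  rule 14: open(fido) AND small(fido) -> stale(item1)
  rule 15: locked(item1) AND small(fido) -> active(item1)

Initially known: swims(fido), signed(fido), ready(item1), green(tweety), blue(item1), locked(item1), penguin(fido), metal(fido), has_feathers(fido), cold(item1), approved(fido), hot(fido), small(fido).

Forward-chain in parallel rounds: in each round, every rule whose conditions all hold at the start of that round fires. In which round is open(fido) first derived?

4

Round 1 fires rule 4, rule 6, rule 7, rule 9, rule 12, rule 15, giving large(tweety), visible(fido), closed(tweety), visible(tweety), mammal(fido), active(item1).
Round 2 fires rule 1, rule 2, rule 13, giving flies(item1), flagged(fido), red(tweety).
Round 3 fires rule 10, rule 11, giving valid(tweety), wooden(fido).
Round 4 fires rule 5, giving open(fido).
open(fido) first appears in round 4.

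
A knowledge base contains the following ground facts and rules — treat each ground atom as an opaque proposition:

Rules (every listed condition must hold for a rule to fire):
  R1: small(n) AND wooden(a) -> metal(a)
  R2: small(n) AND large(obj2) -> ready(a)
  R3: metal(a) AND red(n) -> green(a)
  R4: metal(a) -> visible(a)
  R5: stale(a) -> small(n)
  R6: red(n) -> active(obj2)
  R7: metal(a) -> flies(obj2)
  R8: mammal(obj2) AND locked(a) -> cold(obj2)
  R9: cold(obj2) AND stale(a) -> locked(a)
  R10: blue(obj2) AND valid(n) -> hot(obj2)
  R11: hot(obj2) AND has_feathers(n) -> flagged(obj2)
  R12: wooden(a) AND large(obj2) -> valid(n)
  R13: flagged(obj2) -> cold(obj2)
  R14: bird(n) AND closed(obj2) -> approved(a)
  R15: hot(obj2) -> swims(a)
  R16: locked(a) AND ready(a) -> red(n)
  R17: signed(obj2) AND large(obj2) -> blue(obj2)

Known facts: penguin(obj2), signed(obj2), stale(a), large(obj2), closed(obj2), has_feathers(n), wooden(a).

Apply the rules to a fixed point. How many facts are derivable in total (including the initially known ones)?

Round 1 fires R5, R12, R17, giving small(n), valid(n), blue(obj2).
Round 2 fires R1, R2, R10, giving metal(a), ready(a), hot(obj2).
Round 3 fires R4, R7, R11, R15, giving visible(a), flies(obj2), flagged(obj2), swims(a).
Round 4 fires R13, giving cold(obj2).
Round 5 fires R9, giving locked(a).
Round 6 fires R16, giving red(n).
Round 7 fires R3, R6, giving green(a), active(obj2).
Closure: {active(obj2), blue(obj2), closed(obj2), cold(obj2), flagged(obj2), flies(obj2), green(a), has_feathers(n), hot(obj2), large(obj2), locked(a), metal(a), penguin(obj2), ready(a), red(n), signed(obj2), small(n), stale(a), swims(a), valid(n), visible(a), wooden(a)} — 22 facts.

22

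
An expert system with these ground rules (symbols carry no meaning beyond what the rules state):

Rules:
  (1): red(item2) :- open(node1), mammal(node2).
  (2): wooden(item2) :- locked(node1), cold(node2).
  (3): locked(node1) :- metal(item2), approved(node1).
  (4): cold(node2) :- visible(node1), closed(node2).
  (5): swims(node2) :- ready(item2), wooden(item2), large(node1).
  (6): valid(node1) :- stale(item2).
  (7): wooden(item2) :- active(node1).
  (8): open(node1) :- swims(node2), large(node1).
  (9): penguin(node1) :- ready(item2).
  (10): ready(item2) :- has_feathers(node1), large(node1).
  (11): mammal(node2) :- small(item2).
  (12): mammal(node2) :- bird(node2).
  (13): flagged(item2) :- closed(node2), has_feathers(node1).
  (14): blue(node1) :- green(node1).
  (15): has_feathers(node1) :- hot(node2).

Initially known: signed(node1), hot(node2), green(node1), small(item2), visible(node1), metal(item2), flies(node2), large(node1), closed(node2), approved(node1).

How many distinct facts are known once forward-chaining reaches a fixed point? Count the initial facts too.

Round 1 — (3), (4), (11), (14), (15), derive locked(node1), cold(node2), mammal(node2), blue(node1), has_feathers(node1).
Round 2 — (2), (10), (13), derive wooden(item2), ready(item2), flagged(item2).
Round 3 — (5), (9), derive swims(node2), penguin(node1).
Round 4 — (8), derive open(node1).
Round 5 — (1), derive red(item2).
Closure: {approved(node1), blue(node1), closed(node2), cold(node2), flagged(item2), flies(node2), green(node1), has_feathers(node1), hot(node2), large(node1), locked(node1), mammal(node2), metal(item2), open(node1), penguin(node1), ready(item2), red(item2), signed(node1), small(item2), swims(node2), visible(node1), wooden(item2)} — 22 facts.

22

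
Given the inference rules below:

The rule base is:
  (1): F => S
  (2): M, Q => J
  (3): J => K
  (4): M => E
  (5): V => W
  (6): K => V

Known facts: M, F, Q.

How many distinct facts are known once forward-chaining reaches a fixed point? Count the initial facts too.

Round 1: (1) [F => S]; (2) [M, Q => J]; (4) [M => E]. New: S, J, E.
Round 2: (3) [J => K]. New: K.
Round 3: (6) [K => V]. New: V.
Round 4: (5) [V => W]. New: W.
Closure: {E, F, J, K, M, Q, S, V, W} — 9 facts.

9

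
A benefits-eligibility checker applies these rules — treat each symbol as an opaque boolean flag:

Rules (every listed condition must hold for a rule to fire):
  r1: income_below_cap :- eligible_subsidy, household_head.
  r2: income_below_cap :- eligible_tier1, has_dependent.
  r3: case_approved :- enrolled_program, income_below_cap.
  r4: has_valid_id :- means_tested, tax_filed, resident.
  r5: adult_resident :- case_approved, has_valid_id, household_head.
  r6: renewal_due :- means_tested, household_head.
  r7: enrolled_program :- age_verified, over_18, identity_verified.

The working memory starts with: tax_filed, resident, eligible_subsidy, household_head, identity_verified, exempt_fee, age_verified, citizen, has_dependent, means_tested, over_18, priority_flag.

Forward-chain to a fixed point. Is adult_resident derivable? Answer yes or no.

[1] r1 [income_below_cap :- eligible_subsidy, household_head.]; r4 [has_valid_id :- means_tested, tax_filed, resident.]; r6 [renewal_due :- means_tested, household_head.]; r7 [enrolled_program :- age_verified, over_18, identity_verified.]. ⇒ new: income_below_cap, has_valid_id, renewal_due, enrolled_program.
[2] r3 [case_approved :- enrolled_program, income_below_cap.]. ⇒ new: case_approved.
[3] r5 [adult_resident :- case_approved, has_valid_id, household_head.]. ⇒ new: adult_resident.
adult_resident appears in round 3, so it is derivable.

yes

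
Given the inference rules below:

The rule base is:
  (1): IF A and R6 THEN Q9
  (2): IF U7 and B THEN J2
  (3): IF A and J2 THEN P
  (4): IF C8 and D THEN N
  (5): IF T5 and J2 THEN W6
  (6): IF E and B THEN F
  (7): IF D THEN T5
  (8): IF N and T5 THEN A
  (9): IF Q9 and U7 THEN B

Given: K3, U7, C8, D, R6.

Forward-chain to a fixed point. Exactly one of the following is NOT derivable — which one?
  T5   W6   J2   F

Round 1 fires (4), (7), giving N, T5.
Round 2 fires (8), giving A.
Round 3 fires (1), giving Q9.
Round 4 fires (9), giving B.
Round 5 fires (2), giving J2.
Round 6 fires (3), (5), giving P, W6.
Derived: T5 (round 1), J2 (round 5), W6 (round 6). F never appears in any round.

F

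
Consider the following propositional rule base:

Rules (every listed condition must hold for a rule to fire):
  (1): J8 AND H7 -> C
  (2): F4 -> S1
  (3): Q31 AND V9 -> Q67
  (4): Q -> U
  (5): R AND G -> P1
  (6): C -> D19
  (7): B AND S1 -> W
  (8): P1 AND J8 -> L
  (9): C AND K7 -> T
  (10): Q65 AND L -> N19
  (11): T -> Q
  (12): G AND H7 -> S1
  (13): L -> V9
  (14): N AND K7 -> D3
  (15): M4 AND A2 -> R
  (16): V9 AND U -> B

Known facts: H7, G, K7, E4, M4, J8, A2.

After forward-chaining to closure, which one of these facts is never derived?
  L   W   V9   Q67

Q67

Round 1 fires (1), (12), (15), giving C, S1, R.
Round 2 fires (5), (6), (9), giving P1, D19, T.
Round 3 fires (8), (11), giving L, Q.
Round 4 fires (4), (13), giving U, V9.
Round 5 fires (16), giving B.
Round 6 fires (7), giving W.
Derived: W (round 6), L (round 3), V9 (round 4). Q67 never appears in any round.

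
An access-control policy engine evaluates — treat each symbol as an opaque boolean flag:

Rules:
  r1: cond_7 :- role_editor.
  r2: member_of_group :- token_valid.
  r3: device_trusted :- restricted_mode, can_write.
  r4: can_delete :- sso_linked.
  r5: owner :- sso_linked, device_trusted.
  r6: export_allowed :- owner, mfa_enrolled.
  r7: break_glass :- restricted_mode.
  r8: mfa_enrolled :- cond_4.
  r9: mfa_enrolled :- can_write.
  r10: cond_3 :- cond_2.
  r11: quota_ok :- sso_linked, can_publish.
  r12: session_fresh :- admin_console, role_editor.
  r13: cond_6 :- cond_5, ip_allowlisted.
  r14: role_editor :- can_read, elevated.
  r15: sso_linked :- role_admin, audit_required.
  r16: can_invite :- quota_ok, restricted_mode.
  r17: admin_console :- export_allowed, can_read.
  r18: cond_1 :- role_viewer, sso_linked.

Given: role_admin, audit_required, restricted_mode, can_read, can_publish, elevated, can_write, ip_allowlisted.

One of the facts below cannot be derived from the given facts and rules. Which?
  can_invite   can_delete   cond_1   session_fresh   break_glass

cond_1

Round 1 — r3, r7, r9, r14, r15, derive device_trusted, break_glass, mfa_enrolled, role_editor, sso_linked.
Round 2 — r1, r4, r5, r11, derive cond_7, can_delete, owner, quota_ok.
Round 3 — r6, r16, derive export_allowed, can_invite.
Round 4 — r17, derive admin_console.
Round 5 — r12, derive session_fresh.
Derived: break_glass (round 1), can_invite (round 3), can_delete (round 2), session_fresh (round 5). cond_1 never appears in any round.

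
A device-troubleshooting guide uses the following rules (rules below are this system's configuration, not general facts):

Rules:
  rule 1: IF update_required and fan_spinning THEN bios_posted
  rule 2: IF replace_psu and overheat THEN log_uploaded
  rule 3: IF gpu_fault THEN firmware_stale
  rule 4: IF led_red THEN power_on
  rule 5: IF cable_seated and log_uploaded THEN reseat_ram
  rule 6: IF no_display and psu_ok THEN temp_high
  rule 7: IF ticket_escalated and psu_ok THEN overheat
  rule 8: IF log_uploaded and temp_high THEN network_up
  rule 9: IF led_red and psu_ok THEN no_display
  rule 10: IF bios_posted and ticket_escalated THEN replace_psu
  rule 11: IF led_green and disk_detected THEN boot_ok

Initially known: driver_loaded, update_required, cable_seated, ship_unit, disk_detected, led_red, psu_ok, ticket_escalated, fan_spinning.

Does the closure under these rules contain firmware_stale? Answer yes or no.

[1] rule 1 [IF update_required and fan_spinning THEN bios_posted]; rule 4 [IF led_red THEN power_on]; rule 7 [IF ticket_escalated and psu_ok THEN overheat]; rule 9 [IF led_red and psu_ok THEN no_display]. ⇒ new: bios_posted, power_on, overheat, no_display.
[2] rule 6 [IF no_display and psu_ok THEN temp_high]; rule 10 [IF bios_posted and ticket_escalated THEN replace_psu]. ⇒ new: temp_high, replace_psu.
[3] rule 2 [IF replace_psu and overheat THEN log_uploaded]. ⇒ new: log_uploaded.
[4] rule 5 [IF cable_seated and log_uploaded THEN reseat_ram]; rule 8 [IF log_uploaded and temp_high THEN network_up]. ⇒ new: reseat_ram, network_up.
Fixed point reached. firmware_stale is concluded only by rule 3; rule 3 needs gpu_fault (never derived).

no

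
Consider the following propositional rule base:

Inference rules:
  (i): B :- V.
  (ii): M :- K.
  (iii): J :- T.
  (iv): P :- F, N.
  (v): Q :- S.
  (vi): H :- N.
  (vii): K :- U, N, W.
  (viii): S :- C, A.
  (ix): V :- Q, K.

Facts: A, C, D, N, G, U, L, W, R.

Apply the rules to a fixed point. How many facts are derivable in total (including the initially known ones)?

Round 1: (vi) [H :- N.]; (vii) [K :- U, N, W.]; (viii) [S :- C, A.]. New: H, K, S.
Round 2: (ii) [M :- K.]; (v) [Q :- S.]. New: M, Q.
Round 3: (ix) [V :- Q, K.]. New: V.
Round 4: (i) [B :- V.]. New: B.
Closure: {A, B, C, D, G, H, K, L, M, N, Q, R, S, U, V, W} — 16 facts.

16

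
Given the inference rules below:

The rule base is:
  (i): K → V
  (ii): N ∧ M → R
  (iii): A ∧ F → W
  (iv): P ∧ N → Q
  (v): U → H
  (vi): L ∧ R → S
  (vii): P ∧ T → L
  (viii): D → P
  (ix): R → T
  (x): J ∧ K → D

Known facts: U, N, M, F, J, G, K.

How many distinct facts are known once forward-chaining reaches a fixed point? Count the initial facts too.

16

[1] (i) [K → V]; (ii) [N ∧ M → R]; (v) [U → H]; (x) [J ∧ K → D]. ⇒ new: V, R, H, D.
[2] (viii) [D → P]; (ix) [R → T]. ⇒ new: P, T.
[3] (iv) [P ∧ N → Q]; (vii) [P ∧ T → L]. ⇒ new: Q, L.
[4] (vi) [L ∧ R → S]. ⇒ new: S.
Closure: {D, F, G, H, J, K, L, M, N, P, Q, R, S, T, U, V} — 16 facts.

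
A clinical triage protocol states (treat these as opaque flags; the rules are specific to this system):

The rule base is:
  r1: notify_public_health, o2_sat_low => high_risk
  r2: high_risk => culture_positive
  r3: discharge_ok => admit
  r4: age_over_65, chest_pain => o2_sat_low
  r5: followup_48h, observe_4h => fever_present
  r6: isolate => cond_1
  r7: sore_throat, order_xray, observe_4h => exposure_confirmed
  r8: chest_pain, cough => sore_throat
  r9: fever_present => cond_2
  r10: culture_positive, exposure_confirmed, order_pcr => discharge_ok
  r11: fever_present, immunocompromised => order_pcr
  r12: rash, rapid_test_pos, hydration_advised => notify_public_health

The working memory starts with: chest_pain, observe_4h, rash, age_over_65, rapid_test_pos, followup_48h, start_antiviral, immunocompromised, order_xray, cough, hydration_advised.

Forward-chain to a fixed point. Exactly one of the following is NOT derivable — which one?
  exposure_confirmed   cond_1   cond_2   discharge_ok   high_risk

Round 1: r4 [age_over_65, chest_pain => o2_sat_low]; r5 [followup_48h, observe_4h => fever_present]; r8 [chest_pain, cough => sore_throat]; r12 [rash, rapid_test_pos, hydration_advised => notify_public_health]. New: o2_sat_low, fever_present, sore_throat, notify_public_health.
Round 2: r1 [notify_public_health, o2_sat_low => high_risk]; r7 [sore_throat, order_xray, observe_4h => exposure_confirmed]; r9 [fever_present => cond_2]; r11 [fever_present, immunocompromised => order_pcr]. New: high_risk, exposure_confirmed, cond_2, order_pcr.
Round 3: r2 [high_risk => culture_positive]. New: culture_positive.
Round 4: r10 [culture_positive, exposure_confirmed, order_pcr => discharge_ok]. New: discharge_ok.
Round 5: r3 [discharge_ok => admit]. New: admit.
Derived: high_risk (round 2), discharge_ok (round 4), exposure_confirmed (round 2), cond_2 (round 2). cond_1 never appears in any round.

cond_1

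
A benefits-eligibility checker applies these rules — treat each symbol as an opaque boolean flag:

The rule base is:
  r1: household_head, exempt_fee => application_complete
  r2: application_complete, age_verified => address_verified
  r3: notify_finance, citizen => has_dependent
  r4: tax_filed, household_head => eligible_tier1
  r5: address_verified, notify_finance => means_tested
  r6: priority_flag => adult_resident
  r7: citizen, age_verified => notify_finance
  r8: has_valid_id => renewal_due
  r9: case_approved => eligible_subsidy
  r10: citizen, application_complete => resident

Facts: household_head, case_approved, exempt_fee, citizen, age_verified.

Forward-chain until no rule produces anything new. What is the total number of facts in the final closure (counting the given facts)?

12

Round 1: r1 [household_head, exempt_fee => application_complete]; r7 [citizen, age_verified => notify_finance]; r9 [case_approved => eligible_subsidy]. Adds application_complete, notify_finance, eligible_subsidy.
Round 2: r2 [application_complete, age_verified => address_verified]; r3 [notify_finance, citizen => has_dependent]; r10 [citizen, application_complete => resident]. Adds address_verified, has_dependent, resident.
Round 3: r5 [address_verified, notify_finance => means_tested]. Adds means_tested.
Closure: {address_verified, age_verified, application_complete, case_approved, citizen, eligible_subsidy, exempt_fee, has_dependent, household_head, means_tested, notify_finance, resident} — 12 facts.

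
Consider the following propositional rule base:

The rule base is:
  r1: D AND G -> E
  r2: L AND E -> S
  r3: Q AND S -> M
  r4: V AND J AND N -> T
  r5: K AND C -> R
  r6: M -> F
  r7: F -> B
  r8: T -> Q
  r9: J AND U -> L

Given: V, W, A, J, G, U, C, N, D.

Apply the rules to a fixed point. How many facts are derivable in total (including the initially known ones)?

Round 1: r1 [D AND G -> E]; r4 [V AND J AND N -> T]; r9 [J AND U -> L]. New: E, T, L.
Round 2: r2 [L AND E -> S]; r8 [T -> Q]. New: S, Q.
Round 3: r3 [Q AND S -> M]. New: M.
Round 4: r6 [M -> F]. New: F.
Round 5: r7 [F -> B]. New: B.
Closure: {A, B, C, D, E, F, G, J, L, M, N, Q, S, T, U, V, W} — 17 facts.

17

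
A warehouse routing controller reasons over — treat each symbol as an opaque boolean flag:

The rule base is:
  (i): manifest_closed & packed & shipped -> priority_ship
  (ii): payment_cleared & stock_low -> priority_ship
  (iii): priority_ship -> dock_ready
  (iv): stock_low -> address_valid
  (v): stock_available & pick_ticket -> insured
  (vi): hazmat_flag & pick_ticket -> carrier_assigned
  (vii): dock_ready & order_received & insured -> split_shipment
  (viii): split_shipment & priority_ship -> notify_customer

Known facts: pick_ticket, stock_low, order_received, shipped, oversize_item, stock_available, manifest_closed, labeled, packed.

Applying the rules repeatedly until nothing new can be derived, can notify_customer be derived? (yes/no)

Round 1: (i) [manifest_closed & packed & shipped -> priority_ship]; (iv) [stock_low -> address_valid]; (v) [stock_available & pick_ticket -> insured]. Adds priority_ship, address_valid, insured.
Round 2: (iii) [priority_ship -> dock_ready]. Adds dock_ready.
Round 3: (vii) [dock_ready & order_received & insured -> split_shipment]. Adds split_shipment.
Round 4: (viii) [split_shipment & priority_ship -> notify_customer]. Adds notify_customer.
notify_customer appears in round 4, so it is derivable.

yes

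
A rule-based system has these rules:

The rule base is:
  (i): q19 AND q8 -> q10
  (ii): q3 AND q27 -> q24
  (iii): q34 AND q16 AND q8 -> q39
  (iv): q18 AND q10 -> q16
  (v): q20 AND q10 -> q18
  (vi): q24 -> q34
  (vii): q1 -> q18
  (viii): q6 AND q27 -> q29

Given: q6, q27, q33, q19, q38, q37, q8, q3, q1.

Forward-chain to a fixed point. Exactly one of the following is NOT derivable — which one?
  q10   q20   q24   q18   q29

Round 1 fires (i), (ii), (vii), (viii), giving q10, q24, q18, q29.
Round 2 fires (iv), (vi), giving q16, q34.
Round 3 fires (iii), giving q39.
Derived: q10 (round 1), q29 (round 1), q18 (round 1), q24 (round 1). q20 never appears in any round.

q20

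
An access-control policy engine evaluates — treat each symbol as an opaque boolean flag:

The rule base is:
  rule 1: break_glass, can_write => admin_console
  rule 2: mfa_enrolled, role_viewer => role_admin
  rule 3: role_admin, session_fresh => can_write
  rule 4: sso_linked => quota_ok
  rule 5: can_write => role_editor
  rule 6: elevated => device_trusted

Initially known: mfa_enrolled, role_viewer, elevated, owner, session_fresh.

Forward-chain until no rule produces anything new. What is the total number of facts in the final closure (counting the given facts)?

9

Round 1: rule 2 [mfa_enrolled, role_viewer => role_admin]; rule 6 [elevated => device_trusted]. Adds role_admin, device_trusted.
Round 2: rule 3 [role_admin, session_fresh => can_write]. Adds can_write.
Round 3: rule 5 [can_write => role_editor]. Adds role_editor.
Closure: {can_write, device_trusted, elevated, mfa_enrolled, owner, role_admin, role_editor, role_viewer, session_fresh} — 9 facts.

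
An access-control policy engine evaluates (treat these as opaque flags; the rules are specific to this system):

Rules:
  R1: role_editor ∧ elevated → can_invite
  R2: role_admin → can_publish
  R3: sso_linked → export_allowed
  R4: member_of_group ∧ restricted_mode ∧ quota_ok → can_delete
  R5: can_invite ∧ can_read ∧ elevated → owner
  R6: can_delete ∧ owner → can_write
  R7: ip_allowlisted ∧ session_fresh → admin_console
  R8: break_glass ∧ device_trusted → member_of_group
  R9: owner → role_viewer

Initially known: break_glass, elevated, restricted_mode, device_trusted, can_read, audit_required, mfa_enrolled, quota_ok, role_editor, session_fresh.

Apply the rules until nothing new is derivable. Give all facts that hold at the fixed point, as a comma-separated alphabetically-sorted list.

Round 1 — R1, R8, derive can_invite, member_of_group.
Round 2 — R4, R5, derive can_delete, owner.
Round 3 — R6, R9, derive can_write, role_viewer.

audit_required, break_glass, can_delete, can_invite, can_read, can_write, device_trusted, elevated, member_of_group, mfa_enrolled, owner, quota_ok, restricted_mode, role_editor, role_viewer, session_fresh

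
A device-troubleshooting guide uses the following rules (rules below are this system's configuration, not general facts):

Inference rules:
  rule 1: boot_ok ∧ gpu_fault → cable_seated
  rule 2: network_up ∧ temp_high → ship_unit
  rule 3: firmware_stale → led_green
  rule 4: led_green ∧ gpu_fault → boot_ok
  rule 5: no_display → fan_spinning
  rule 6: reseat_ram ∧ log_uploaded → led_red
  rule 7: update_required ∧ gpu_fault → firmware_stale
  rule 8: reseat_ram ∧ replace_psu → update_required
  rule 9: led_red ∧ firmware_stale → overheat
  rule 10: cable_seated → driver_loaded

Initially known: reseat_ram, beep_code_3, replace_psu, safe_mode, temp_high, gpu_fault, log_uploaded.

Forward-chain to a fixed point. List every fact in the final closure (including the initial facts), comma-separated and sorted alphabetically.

[1] rule 6 [reseat_ram ∧ log_uploaded → led_red]; rule 8 [reseat_ram ∧ replace_psu → update_required]. ⇒ new: led_red, update_required.
[2] rule 7 [update_required ∧ gpu_fault → firmware_stale]. ⇒ new: firmware_stale.
[3] rule 3 [firmware_stale → led_green]; rule 9 [led_red ∧ firmware_stale → overheat]. ⇒ new: led_green, overheat.
[4] rule 4 [led_green ∧ gpu_fault → boot_ok]. ⇒ new: boot_ok.
[5] rule 1 [boot_ok ∧ gpu_fault → cable_seated]. ⇒ new: cable_seated.
[6] rule 10 [cable_seated → driver_loaded]. ⇒ new: driver_loaded.

beep_code_3, boot_ok, cable_seated, driver_loaded, firmware_stale, gpu_fault, led_green, led_red, log_uploaded, overheat, replace_psu, reseat_ram, safe_mode, temp_high, update_required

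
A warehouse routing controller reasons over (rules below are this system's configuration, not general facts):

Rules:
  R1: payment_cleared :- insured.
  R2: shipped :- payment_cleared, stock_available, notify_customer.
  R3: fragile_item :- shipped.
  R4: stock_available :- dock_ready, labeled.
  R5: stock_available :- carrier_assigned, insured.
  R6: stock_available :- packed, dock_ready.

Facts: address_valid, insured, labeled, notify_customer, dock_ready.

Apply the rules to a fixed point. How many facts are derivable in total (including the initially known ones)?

[1] R1 [payment_cleared :- insured.]; R4 [stock_available :- dock_ready, labeled.]. ⇒ new: payment_cleared, stock_available.
[2] R2 [shipped :- payment_cleared, stock_available, notify_customer.]. ⇒ new: shipped.
[3] R3 [fragile_item :- shipped.]. ⇒ new: fragile_item.
Closure: {address_valid, dock_ready, fragile_item, insured, labeled, notify_customer, payment_cleared, shipped, stock_available} — 9 facts.

9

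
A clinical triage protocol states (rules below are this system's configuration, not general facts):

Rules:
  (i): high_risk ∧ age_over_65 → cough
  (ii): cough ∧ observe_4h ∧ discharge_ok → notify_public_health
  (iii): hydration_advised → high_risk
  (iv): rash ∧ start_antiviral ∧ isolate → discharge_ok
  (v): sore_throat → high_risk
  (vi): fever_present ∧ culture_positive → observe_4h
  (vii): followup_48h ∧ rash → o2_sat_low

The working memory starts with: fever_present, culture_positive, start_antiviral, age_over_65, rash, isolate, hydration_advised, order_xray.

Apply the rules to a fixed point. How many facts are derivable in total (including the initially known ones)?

[1] (iii) [hydration_advised → high_risk]; (iv) [rash ∧ start_antiviral ∧ isolate → discharge_ok]; (vi) [fever_present ∧ culture_positive → observe_4h]. ⇒ new: high_risk, discharge_ok, observe_4h.
[2] (i) [high_risk ∧ age_over_65 → cough]. ⇒ new: cough.
[3] (ii) [cough ∧ observe_4h ∧ discharge_ok → notify_public_health]. ⇒ new: notify_public_health.
Closure: {age_over_65, cough, culture_positive, discharge_ok, fever_present, high_risk, hydration_advised, isolate, notify_public_health, observe_4h, order_xray, rash, start_antiviral} — 13 facts.

13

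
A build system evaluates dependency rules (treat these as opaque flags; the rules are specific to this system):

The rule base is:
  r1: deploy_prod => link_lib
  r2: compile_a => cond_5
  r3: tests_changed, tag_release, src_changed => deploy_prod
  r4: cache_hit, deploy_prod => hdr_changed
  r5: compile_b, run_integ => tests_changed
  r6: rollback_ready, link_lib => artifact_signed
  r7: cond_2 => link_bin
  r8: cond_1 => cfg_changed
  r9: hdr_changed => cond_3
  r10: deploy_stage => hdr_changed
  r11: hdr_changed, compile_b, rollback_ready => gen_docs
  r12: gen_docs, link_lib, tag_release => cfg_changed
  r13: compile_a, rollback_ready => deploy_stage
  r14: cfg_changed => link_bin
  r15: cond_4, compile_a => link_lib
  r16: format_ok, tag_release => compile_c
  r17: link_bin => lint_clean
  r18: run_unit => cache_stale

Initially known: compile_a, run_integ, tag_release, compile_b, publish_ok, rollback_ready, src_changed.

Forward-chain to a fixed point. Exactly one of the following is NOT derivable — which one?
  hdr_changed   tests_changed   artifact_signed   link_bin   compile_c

[1] r2 [compile_a => cond_5]; r5 [compile_b, run_integ => tests_changed]; r13 [compile_a, rollback_ready => deploy_stage]. ⇒ new: cond_5, tests_changed, deploy_stage.
[2] r3 [tests_changed, tag_release, src_changed => deploy_prod]; r10 [deploy_stage => hdr_changed]. ⇒ new: deploy_prod, hdr_changed.
[3] r1 [deploy_prod => link_lib]; r9 [hdr_changed => cond_3]; r11 [hdr_changed, compile_b, rollback_ready => gen_docs]. ⇒ new: link_lib, cond_3, gen_docs.
[4] r6 [rollback_ready, link_lib => artifact_signed]; r12 [gen_docs, link_lib, tag_release => cfg_changed]. ⇒ new: artifact_signed, cfg_changed.
[5] r14 [cfg_changed => link_bin]. ⇒ new: link_bin.
[6] r17 [link_bin => lint_clean]. ⇒ new: lint_clean.
Derived: artifact_signed (round 4), hdr_changed (round 2), tests_changed (round 1), link_bin (round 5). compile_c never appears in any round.

compile_c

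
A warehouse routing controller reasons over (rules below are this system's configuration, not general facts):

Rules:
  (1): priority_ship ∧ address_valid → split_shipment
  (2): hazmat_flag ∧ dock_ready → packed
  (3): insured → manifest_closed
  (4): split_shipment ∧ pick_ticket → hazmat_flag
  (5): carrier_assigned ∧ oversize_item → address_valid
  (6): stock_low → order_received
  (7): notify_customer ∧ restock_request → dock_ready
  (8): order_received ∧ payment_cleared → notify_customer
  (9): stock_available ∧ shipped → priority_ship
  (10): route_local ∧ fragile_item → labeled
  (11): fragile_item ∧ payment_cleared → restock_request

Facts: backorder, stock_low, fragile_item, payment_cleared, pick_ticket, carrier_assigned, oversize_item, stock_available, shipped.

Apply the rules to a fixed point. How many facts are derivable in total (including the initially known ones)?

Round 1: (5) [carrier_assigned ∧ oversize_item → address_valid]; (6) [stock_low → order_received]; (9) [stock_available ∧ shipped → priority_ship]; (11) [fragile_item ∧ payment_cleared → restock_request]. New: address_valid, order_received, priority_ship, restock_request.
Round 2: (1) [priority_ship ∧ address_valid → split_shipment]; (8) [order_received ∧ payment_cleared → notify_customer]. New: split_shipment, notify_customer.
Round 3: (4) [split_shipment ∧ pick_ticket → hazmat_flag]; (7) [notify_customer ∧ restock_request → dock_ready]. New: hazmat_flag, dock_ready.
Round 4: (2) [hazmat_flag ∧ dock_ready → packed]. New: packed.
Closure: {address_valid, backorder, carrier_assigned, dock_ready, fragile_item, hazmat_flag, notify_customer, order_received, oversize_item, packed, payment_cleared, pick_ticket, priority_ship, restock_request, shipped, split_shipment, stock_available, stock_low} — 18 facts.

18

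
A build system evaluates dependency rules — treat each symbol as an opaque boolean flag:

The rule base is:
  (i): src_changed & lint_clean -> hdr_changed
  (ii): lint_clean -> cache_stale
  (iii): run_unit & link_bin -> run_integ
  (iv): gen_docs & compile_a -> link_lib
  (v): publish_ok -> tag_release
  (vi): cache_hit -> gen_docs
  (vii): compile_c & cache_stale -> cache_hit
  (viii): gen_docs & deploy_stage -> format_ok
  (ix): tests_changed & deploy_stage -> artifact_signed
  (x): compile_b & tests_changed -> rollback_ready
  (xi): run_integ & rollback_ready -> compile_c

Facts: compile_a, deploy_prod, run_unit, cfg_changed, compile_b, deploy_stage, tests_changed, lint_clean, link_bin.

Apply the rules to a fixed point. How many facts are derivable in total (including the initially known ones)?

18

[1] (ii) [lint_clean -> cache_stale]; (iii) [run_unit & link_bin -> run_integ]; (ix) [tests_changed & deploy_stage -> artifact_signed]; (x) [compile_b & tests_changed -> rollback_ready]. ⇒ new: cache_stale, run_integ, artifact_signed, rollback_ready.
[2] (xi) [run_integ & rollback_ready -> compile_c]. ⇒ new: compile_c.
[3] (vii) [compile_c & cache_stale -> cache_hit]. ⇒ new: cache_hit.
[4] (vi) [cache_hit -> gen_docs]. ⇒ new: gen_docs.
[5] (iv) [gen_docs & compile_a -> link_lib]; (viii) [gen_docs & deploy_stage -> format_ok]. ⇒ new: link_lib, format_ok.
Closure: {artifact_signed, cache_hit, cache_stale, cfg_changed, compile_a, compile_b, compile_c, deploy_prod, deploy_stage, format_ok, gen_docs, link_bin, link_lib, lint_clean, rollback_ready, run_integ, run_unit, tests_changed} — 18 facts.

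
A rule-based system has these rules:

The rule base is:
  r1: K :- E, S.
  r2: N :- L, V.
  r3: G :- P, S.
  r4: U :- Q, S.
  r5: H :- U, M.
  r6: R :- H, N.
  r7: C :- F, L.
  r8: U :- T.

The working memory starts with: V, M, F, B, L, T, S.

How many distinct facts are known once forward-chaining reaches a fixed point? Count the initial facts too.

[1] r2 [N :- L, V.]; r7 [C :- F, L.]; r8 [U :- T.]. ⇒ new: N, C, U.
[2] r5 [H :- U, M.]. ⇒ new: H.
[3] r6 [R :- H, N.]. ⇒ new: R.
Closure: {B, C, F, H, L, M, N, R, S, T, U, V} — 12 facts.

12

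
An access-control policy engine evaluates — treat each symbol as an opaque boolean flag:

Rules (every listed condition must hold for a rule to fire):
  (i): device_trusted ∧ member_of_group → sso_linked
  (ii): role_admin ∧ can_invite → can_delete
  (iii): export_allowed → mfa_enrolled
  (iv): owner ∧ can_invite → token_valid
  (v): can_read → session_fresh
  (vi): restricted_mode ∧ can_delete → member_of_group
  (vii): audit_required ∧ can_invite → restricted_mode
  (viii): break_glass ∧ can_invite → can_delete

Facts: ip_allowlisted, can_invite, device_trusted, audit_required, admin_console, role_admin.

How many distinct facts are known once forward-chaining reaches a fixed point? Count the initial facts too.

Round 1 fires (ii), (vii), giving can_delete, restricted_mode.
Round 2 fires (vi), giving member_of_group.
Round 3 fires (i), giving sso_linked.
Closure: {admin_console, audit_required, can_delete, can_invite, device_trusted, ip_allowlisted, member_of_group, restricted_mode, role_admin, sso_linked} — 10 facts.

10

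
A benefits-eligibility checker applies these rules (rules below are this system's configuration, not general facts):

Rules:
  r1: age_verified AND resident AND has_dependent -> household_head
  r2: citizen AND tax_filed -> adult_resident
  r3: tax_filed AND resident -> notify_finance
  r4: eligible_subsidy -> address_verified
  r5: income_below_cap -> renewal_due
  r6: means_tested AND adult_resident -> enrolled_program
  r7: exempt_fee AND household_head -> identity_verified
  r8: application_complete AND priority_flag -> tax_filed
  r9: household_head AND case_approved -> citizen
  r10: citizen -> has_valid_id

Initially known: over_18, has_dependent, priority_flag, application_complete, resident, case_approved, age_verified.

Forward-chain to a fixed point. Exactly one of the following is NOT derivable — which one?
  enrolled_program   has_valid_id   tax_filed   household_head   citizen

Round 1: r1 [age_verified AND resident AND has_dependent -> household_head]; r8 [application_complete AND priority_flag -> tax_filed]. Adds household_head, tax_filed.
Round 2: r3 [tax_filed AND resident -> notify_finance]; r9 [household_head AND case_approved -> citizen]. Adds notify_finance, citizen.
Round 3: r2 [citizen AND tax_filed -> adult_resident]; r10 [citizen -> has_valid_id]. Adds adult_resident, has_valid_id.
Derived: household_head (round 1), citizen (round 2), has_valid_id (round 3), tax_filed (round 1). enrolled_program never appears in any round.

enrolled_program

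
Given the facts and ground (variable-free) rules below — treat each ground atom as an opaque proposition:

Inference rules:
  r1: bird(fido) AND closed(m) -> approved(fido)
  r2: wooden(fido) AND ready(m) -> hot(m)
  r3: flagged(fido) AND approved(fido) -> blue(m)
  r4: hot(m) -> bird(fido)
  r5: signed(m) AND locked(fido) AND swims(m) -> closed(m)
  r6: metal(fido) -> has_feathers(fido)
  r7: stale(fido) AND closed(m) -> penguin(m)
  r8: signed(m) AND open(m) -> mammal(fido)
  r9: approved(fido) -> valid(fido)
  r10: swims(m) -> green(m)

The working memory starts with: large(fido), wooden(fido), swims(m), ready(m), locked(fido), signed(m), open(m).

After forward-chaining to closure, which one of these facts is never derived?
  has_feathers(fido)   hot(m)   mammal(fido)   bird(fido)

has_feathers(fido)

[1] r2 [wooden(fido) AND ready(m) -> hot(m)]; r5 [signed(m) AND locked(fido) AND swims(m) -> closed(m)]; r8 [signed(m) AND open(m) -> mammal(fido)]; r10 [swims(m) -> green(m)]. ⇒ new: hot(m), closed(m), mammal(fido), green(m).
[2] r4 [hot(m) -> bird(fido)]. ⇒ new: bird(fido).
[3] r1 [bird(fido) AND closed(m) -> approved(fido)]. ⇒ new: approved(fido).
[4] r9 [approved(fido) -> valid(fido)]. ⇒ new: valid(fido).
Derived: mammal(fido) (round 1), hot(m) (round 1), bird(fido) (round 2). has_feathers(fido) never appears in any round.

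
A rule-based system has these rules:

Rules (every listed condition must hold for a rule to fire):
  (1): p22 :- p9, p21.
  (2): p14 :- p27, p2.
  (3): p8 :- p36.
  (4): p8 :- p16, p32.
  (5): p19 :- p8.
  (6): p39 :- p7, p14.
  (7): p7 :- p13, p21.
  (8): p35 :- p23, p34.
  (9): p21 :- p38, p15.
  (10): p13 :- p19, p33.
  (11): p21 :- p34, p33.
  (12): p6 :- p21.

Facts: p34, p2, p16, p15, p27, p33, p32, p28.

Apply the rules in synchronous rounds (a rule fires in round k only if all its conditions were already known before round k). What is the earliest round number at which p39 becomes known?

5

Round 1 fires (2), (4), (11), giving p14, p8, p21.
Round 2 fires (5), (12), giving p19, p6.
Round 3 fires (10), giving p13.
Round 4 fires (7), giving p7.
Round 5 fires (6), giving p39.
p39 first appears in round 5.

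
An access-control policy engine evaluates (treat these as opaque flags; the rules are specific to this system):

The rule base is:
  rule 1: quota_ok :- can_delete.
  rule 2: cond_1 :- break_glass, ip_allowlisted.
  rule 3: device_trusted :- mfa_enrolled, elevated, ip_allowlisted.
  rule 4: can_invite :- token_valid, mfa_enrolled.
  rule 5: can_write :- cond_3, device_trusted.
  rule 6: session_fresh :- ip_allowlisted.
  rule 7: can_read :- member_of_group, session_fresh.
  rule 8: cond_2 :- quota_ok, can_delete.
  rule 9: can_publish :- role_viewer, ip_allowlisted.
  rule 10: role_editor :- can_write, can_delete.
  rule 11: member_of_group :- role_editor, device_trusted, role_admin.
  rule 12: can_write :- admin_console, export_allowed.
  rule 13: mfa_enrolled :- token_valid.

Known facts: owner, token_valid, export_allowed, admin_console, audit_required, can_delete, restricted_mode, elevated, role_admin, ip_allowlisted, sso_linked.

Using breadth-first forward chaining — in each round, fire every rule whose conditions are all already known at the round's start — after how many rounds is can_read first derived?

Round 1: rule 1 [quota_ok :- can_delete.]; rule 6 [session_fresh :- ip_allowlisted.]; rule 12 [can_write :- admin_console, export_allowed.]; rule 13 [mfa_enrolled :- token_valid.]. Adds quota_ok, session_fresh, can_write, mfa_enrolled.
Round 2: rule 3 [device_trusted :- mfa_enrolled, elevated, ip_allowlisted.]; rule 4 [can_invite :- token_valid, mfa_enrolled.]; rule 8 [cond_2 :- quota_ok, can_delete.]; rule 10 [role_editor :- can_write, can_delete.]. Adds device_trusted, can_invite, cond_2, role_editor.
Round 3: rule 11 [member_of_group :- role_editor, device_trusted, role_admin.]. Adds member_of_group.
Round 4: rule 7 [can_read :- member_of_group, session_fresh.]. Adds can_read.
can_read first appears in round 4.

4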